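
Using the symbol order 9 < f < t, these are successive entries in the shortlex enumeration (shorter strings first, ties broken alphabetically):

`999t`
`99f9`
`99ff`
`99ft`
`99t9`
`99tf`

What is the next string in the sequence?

99tt

Treat 99tf as a base-3 numeral over the given alphabet and add one, carrying through any trailing t's.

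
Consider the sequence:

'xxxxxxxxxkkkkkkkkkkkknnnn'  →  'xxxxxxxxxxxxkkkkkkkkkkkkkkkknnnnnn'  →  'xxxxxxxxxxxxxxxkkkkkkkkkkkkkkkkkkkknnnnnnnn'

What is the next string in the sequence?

xxxxxxxxxxxxxxxxxxkkkkkkkkkkkkkkkkkkkkkkkknnnnnnnnnn

Each string has the form x^{3n} k^{4n} n^{2n-2}, where the shown terms are n = 3, 4, 5.
Setting n = 6 gives 18, 24, 10 characters in each block.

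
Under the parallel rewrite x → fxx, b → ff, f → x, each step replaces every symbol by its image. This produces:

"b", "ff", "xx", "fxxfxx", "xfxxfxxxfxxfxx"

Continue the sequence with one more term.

Rewriting the 14 symbols of xfxxfxxxfxxfxx one by one yields fxx x fxx fxx x fxx fxx fxx x fxx fxx x fxx fxx; concatenated:

fxxxfxxfxxxfxxfxxfxxxfxxfxxxfxxfxx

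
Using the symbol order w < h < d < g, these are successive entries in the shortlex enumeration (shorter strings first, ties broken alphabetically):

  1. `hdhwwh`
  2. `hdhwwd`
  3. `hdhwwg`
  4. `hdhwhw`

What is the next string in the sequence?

Find the rightmost character of hdhwhw below g, bump it to the next letter, and reset everything to its right to w.

hdhwhh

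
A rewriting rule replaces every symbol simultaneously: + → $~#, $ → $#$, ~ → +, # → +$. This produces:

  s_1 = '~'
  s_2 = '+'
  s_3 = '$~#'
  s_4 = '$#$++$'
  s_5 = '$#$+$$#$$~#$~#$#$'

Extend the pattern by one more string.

$#$+$$#$$~#$#$$#$+$$#$$#$++$$#$++$$#$+$$#$

φ($#$+$$#$$~#$~#$#$) expands symbol-by-symbol to $#$ +$ $#$ $~# $#$ $#$ +$ $#$ $#$ + +$ $#$ + +$ $#$ +$ $#$; joining the 17 pieces gives the next term.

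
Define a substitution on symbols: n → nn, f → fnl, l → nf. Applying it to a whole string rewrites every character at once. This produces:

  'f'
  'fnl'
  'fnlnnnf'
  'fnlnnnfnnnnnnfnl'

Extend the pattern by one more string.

fnlnnnfnnnnnnfnlnnnnnnnnnnnnfnlnnnf

Replace each of the 16 characters of fnlnnnfnnnnnnfnl in place — fnl nn nf nn nn nn fnl nn nn nn nn nn nn fnl nn nf — and concatenate.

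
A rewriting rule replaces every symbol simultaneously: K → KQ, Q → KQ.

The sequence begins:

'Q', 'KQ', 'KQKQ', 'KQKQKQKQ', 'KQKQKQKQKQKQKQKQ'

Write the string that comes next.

Replace each of the 16 characters of KQKQKQKQKQKQKQKQ in place — KQ KQ KQ KQ KQ KQ KQ KQ KQ KQ KQ KQ KQ KQ KQ KQ — and concatenate.

KQKQKQKQKQKQKQKQKQKQKQKQKQKQKQKQ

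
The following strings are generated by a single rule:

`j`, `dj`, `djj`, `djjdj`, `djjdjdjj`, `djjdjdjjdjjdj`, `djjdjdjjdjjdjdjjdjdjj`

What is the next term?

djjdjdjjdjjdjdjjdjdjjdjjdjdjjdjjdj

Each term (from the third on) is the previous term followed by the one before it: term 3 = dj·j = djj.
So term 8 is djjdjdjjdjjdjdjjdjdjj·djjdjdjjdjjdj.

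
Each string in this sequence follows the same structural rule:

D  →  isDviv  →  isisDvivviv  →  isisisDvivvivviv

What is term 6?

Each term wraps the previous one in is on the left and viv on the right.
From isisisDvivvivviv, 2 further steps: isisisDvivvivviv → isisisisDvivvivvivviv → (answer).

isisisisisDvivvivvivvivviv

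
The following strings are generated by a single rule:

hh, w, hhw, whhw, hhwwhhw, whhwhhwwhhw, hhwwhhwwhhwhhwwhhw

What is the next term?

This is a Fibonacci-style word recurrence s(k) = s(k−2)·s(k−1): e.g. hh·w = hhw.
So term 8 is whhwhhwwhhw·hhwwhhwwhhwhhwwhhw.

whhwhhwwhhwhhwwhhwwhhwhhwwhhw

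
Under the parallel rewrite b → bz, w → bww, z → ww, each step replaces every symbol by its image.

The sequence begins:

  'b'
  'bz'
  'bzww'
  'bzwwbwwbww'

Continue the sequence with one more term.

bzwwbwwbwwbzbwwbwwbzbwwbww

Rewriting each symbol of bzwwbwwbww: b→bz, z→ww, w→bww, w→bww, b→bz, w→bww, w→bww, b→bz, w→bww, w→bww, which concatenates to bz ww bww bww bz bww bww bz bww bww.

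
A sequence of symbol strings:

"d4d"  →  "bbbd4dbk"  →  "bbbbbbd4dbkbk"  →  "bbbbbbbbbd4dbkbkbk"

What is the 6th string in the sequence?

bbbbbbbbbbbbbbbd4dbkbkbkbkbk

Each term wraps the previous one in bbb on the left and bk on the right.
From bbbbbbbbbd4dbkbkbk, 2 further steps: bbbbbbbbbd4dbkbkbk → bbbbbbbbbbbbd4dbkbkbkbk → (answer).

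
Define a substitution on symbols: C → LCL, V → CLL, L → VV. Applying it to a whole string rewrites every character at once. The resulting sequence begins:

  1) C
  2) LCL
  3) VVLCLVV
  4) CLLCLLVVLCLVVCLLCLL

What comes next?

LCLVVVVLCLVVVVCLLCLLVVLCLVVCLLCLLLCLVVVVLCLVVVV

Replace each of the 19 characters of CLLCLLVVLCLVVCLLCLL in place — LCL VV VV LCL VV VV CLL CLL VV LCL VV CLL CLL LCL VV VV LCL VV VV — and concatenate.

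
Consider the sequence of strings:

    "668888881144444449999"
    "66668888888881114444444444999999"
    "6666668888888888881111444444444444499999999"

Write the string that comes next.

666666668888888888888881111144444444444444449999999999

Each string has the form 6^{2n-2} 8^{3n} 1^{n} 4^{3n+1} 9^{2n}, where the shown terms are n = 2, 3, 4.
Setting n = 5 gives 8, 15, 5, 16, 10 characters in each block.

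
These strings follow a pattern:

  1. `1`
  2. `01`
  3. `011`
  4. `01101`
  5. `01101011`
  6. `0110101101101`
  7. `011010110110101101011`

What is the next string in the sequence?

This is a Fibonacci-style word recurrence s(k) = s(k−1)·s(k−2): e.g. 01·1 = 011.
Continuing: 011010110110101101011 · 0110101101101 gives term 8.

0110101101101011010110110101101101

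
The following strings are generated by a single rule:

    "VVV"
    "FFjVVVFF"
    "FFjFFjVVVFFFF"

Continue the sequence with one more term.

FFjFFjFFjVVVFFFFFF

s(k+1) = FFj·s(k)·FF, so each term gains FFj as a prefix and FF as a suffix.
So the next term is FFj·FFjFFjVVVFFFF·FF.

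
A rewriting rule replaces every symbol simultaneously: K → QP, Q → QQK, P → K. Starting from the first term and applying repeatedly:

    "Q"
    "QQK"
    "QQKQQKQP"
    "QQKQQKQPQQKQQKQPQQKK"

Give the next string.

Rewriting the 20 symbols of QQKQQKQPQQKQQKQPQQKK one by one yields QQK QQK QP QQK QQK QP QQK K QQK QQK QP QQK QQK QP QQK K QQK QQK QP QP; concatenated:

QQKQQKQPQQKQQKQPQQKKQQKQQKQPQQKQQKQPQQKKQQKQQKQPQP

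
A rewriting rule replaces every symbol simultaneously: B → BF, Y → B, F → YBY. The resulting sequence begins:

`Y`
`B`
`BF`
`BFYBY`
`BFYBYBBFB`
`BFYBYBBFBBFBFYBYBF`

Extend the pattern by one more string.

Replace each of the 18 characters of BFYBYBBFBBFBFYBYBF in place — BF YBY B BF B BF BF YBY BF BF YBY BF YBY B BF B BF YBY — and concatenate.

BFYBYBBFBBFBFYBYBFBFYBYBFYBYBBFBBFYBY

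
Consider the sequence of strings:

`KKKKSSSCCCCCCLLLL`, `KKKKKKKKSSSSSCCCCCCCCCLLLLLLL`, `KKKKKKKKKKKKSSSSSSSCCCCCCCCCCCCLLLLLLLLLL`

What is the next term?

Term n consists of 4n K's, followed by 2n+1 S's, followed by 3n+3 C's, followed by 3n+1 L's (n = 1, 2, …).
Setting n = 4 gives 16, 9, 15, 13 characters in each block.

KKKKKKKKKKKKKKKKSSSSSSSSSCCCCCCCCCCCCCCCLLLLLLLLLLLLL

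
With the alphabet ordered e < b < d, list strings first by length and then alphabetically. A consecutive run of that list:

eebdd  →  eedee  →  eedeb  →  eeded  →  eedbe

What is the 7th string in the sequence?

eedbd

Continuing the enumeration 2 steps past eedbe: eedbe → eedbb → (answer).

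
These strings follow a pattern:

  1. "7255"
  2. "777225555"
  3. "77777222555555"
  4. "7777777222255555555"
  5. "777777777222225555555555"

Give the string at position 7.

7777777777777222222255555555555555

Reading off run lengths: 7 runs 1, 3, 5, 7, 9; 2 runs 1, 2, 3, 4, 5; 5 runs 2, 4, 6, 8, 10 — each is linear in n (n = 1, 2, …).
Setting n = 7 gives 13, 7, 14 characters in each block.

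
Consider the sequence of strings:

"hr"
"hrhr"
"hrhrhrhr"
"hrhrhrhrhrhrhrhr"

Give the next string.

Each string is two copies of the previous one concatenated.
Doubling hrhrhrhrhrhrhrhr:

hrhrhrhrhrhrhrhrhrhrhrhrhrhrhrhr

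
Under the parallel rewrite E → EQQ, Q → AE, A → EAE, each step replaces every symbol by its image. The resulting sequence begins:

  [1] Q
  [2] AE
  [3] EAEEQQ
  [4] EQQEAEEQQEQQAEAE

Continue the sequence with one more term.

Replace each of the 16 characters of EQQEAEEQQEQQAEAE in place — EQQ AE AE EQQ EAE EQQ EQQ AE AE EQQ AE AE EAE EQQ EAE EQQ — and concatenate.

EQQAEAEEQQEAEEQQEQQAEAEEQQAEAEEAEEQQEAEEQQ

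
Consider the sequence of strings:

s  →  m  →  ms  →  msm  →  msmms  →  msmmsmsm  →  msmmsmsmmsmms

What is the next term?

Each term (from the third on) is the previous term followed by the one before it: term 3 = m·s = ms.
The next term joins msmmsmsmmsmms and msmmsmsm.

msmmsmsmmsmmsmsmmsmsm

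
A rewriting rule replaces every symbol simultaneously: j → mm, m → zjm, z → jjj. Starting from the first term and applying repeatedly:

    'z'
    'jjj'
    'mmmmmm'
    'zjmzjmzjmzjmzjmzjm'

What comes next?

φ(zjmzjmzjmzjmzjmzjm) expands symbol-by-symbol to jjj mm zjm jjj mm zjm jjj mm zjm jjj mm zjm jjj mm zjm jjj mm zjm; joining the 18 pieces gives the next term.

jjjmmzjmjjjmmzjmjjjmmzjmjjjmmzjmjjjmmzjmjjjmmzjm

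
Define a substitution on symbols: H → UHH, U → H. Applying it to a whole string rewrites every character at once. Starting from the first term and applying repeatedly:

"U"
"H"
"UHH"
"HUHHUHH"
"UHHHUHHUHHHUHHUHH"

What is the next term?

Replace each of the 17 characters of UHHHUHHUHHHUHHUHH in place — H UHH UHH UHH H UHH UHH H UHH UHH UHH H UHH UHH H UHH UHH — and concatenate.

HUHHUHHUHHHUHHUHHHUHHUHHUHHHUHHUHHHUHHUHH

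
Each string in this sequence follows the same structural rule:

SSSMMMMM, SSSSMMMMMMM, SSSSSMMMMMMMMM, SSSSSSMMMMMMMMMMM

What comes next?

SSSSSSSMMMMMMMMMMMMM

Reading off run lengths: S runs 3, 4, 5, 6; M runs 5, 7, 9, 11 — each is linear in n, where the shown terms are n = 2, 3, 4, 5.
At n = 6 the blocks have lengths 7, 13.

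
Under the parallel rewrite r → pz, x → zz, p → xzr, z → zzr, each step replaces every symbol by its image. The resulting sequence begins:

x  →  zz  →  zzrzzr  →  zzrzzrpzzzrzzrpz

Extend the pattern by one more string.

Rewriting the 16 symbols of zzrzzrpzzzrzzrpz one by one yields zzr zzr pz zzr zzr pz xzr zzr zzr zzr pz zzr zzr pz xzr zzr; concatenated:

zzrzzrpzzzrzzrpzxzrzzrzzrzzrpzzzrzzrpzxzrzzr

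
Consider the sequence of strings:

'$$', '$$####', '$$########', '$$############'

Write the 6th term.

Every step adds #### to the end: s(k+1) = s(k)·####.
From $$############, 2 further steps: $$############ → $$################ → (answer).

$$####################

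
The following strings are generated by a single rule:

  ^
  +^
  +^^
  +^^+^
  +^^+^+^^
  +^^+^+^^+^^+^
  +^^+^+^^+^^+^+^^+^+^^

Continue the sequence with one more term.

+^^+^+^^+^^+^+^^+^+^^+^^+^+^^+^^+^

This is a Fibonacci-style word recurrence s(k) = s(k−1)·s(k−2): e.g. +^·^ = +^^.
Continuing: +^^+^+^^+^^+^+^^+^+^^ · +^^+^+^^+^^+^ gives term 8.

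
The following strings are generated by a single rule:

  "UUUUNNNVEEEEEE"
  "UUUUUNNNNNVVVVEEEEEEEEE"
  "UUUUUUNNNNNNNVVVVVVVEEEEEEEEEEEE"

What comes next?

UUUUUUUNNNNNNNNNVVVVVVVVVVEEEEEEEEEEEEEEE

Reading off run lengths: U runs 4, 5, 6; N runs 3, 5, 7; V runs 1, 4, 7; E runs 6, 9, 12 — each is linear in n (n = 1, 2, …).
At n = 4 the blocks have lengths 7, 9, 10, 15.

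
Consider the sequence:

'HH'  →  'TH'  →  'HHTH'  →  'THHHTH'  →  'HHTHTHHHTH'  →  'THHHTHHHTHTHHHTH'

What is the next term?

Each term (from the third on) is the two preceding terms concatenated in order: term 3 = HH·TH = HHTH.
Continuing: HHTHTHHHTH · THHHTHHHTHTHHHTH gives term 7.

HHTHTHHHTHTHHHTHHHTHTHHHTH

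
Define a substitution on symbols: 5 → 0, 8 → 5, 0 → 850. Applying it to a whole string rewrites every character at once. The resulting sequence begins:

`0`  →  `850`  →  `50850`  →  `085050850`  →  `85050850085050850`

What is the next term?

Rewriting the 17 symbols of 85050850085050850 one by one yields 5 0 850 0 850 5 0 850 850 5 0 850 0 850 5 0 850; concatenated:

5085008505085085050850085050850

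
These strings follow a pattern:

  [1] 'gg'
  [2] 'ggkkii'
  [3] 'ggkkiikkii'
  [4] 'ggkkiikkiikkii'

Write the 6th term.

Each term is the previous one with kkii appended.
From ggkkiikkiikkii, 2 further steps: ggkkiikkiikkii → ggkkiikkiikkiikkii → (answer).

ggkkiikkiikkiikkiikkii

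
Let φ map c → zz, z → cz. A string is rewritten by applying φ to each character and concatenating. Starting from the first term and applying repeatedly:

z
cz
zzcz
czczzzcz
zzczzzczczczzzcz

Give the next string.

Replace each of the 16 characters of zzczzzczczczzzcz in place — cz cz zz cz cz cz zz cz zz cz zz cz cz cz zz cz — and concatenate.

czczzzczczczzzczzzczzzczczczzzcz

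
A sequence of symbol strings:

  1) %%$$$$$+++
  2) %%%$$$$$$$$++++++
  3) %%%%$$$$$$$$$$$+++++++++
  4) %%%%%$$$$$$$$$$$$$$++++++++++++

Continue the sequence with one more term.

%%%%%%$$$$$$$$$$$$$$$$$+++++++++++++++

Term n consists of n+1 %'s, followed by 3n+2 $'s, followed by 3n +'s (n = 1, 2, …).
At n = 5 the blocks have lengths 6, 17, 15.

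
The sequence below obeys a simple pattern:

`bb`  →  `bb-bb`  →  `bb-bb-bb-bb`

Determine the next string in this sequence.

Each string is two copies of the previous one joined by '-'.
So the next term is two copies of bb-bb-bb-bb with '-' between the halves.

bb-bb-bb-bb-bb-bb-bb-bb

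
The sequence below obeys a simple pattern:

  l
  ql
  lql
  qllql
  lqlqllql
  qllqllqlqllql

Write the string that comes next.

lqlqllqlqllqllqlqllql

From term 3 onward, concatenate the second-to-last term with the last: l·ql = lql, ql·lql = qllql, …
The next term joins lqlqllql and qllqllqlqllql.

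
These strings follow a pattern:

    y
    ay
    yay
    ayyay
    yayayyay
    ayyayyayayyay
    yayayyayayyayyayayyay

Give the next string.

Each term (from the third on) is the two preceding terms concatenated in order: term 3 = y·ay = yay.
Continuing: ayyayyayayyay · yayayyayayyayyayayyay gives term 8.

ayyayyayayyayyayayyayayyayyayayyay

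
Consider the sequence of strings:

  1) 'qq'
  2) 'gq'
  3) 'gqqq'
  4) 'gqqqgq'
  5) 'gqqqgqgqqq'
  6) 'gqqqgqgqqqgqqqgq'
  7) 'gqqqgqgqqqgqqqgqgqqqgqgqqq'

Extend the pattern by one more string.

Each term (from the third on) is the previous term followed by the one before it: term 3 = gq·qq = gqqq.
The next term joins gqqqgqgqqqgqqqgqgqqqgqgqqq and gqqqgqgqqqgqqqgq.

gqqqgqgqqqgqqqgqgqqqgqgqqqgqqqgqgqqqgqqqgq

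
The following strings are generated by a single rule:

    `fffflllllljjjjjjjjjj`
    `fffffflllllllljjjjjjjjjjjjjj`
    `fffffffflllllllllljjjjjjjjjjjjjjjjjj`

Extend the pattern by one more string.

fffffffffflllllllllllljjjjjjjjjjjjjjjjjjjjjj

The n-th term is 2n f's then 2n+2 l's then 4n+2 j's, where the shown terms are n = 2, 3, 4.
Setting n = 5 gives 10, 12, 22 characters in each block.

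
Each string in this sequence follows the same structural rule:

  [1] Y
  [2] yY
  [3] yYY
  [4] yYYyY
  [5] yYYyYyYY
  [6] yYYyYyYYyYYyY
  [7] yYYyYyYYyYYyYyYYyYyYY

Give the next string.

yYYyYyYYyYYyYyYYyYyYYyYYyYyYYyYYyY

From term 3 onward, concatenate the last term with the second-to-last: yY·Y = yYY, yYY·yY = yYYyY, …
So term 8 is yYYyYyYYyYYyYyYYyYyYY·yYYyYyYYyYYyY.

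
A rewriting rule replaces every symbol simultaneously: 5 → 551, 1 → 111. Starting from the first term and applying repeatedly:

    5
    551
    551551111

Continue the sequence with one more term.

Apply φ to 551551111 symbol by symbol: 5→551, 5→551, 1→111, 5→551, 5→551, 1→111, 1→111, 1→111, 1→111; joined: 551 551 111 551 551 111 111 111 111.

551551111551551111111111111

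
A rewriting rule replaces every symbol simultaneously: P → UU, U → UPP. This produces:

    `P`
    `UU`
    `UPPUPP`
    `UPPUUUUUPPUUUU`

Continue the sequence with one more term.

Replace each of the 14 characters of UPPUUUUUPPUUUU in place — UPP UU UU UPP UPP UPP UPP UPP UU UU UPP UPP UPP UPP — and concatenate.

UPPUUUUUPPUPPUPPUPPUPPUUUUUPPUPPUPPUPP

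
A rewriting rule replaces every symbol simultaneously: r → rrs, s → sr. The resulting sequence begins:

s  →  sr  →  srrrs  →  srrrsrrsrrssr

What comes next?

φ(srrrsrrsrrssr) expands symbol-by-symbol to sr rrs rrs rrs sr rrs rrs sr rrs rrs sr sr rrs; joining the 13 pieces gives the next term.

srrrsrrsrrssrrrsrrssrrrsrrssrsrrrs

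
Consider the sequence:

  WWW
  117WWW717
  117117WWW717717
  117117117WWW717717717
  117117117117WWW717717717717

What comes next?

s(k+1) = 117·s(k)·717, so each term gains 117 as a prefix and 717 as a suffix.
So the next term is 117·117117117117WWW717717717717·717.

117117117117117WWW717717717717717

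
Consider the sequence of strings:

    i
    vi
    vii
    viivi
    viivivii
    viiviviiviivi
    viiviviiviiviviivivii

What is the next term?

Each term (from the third on) is the previous term followed by the one before it: term 3 = vi·i = vii.
So term 8 is viiviviiviiviviivivii·viiviviiviivi.

viiviviiviiviviiviviiviiviviiviivi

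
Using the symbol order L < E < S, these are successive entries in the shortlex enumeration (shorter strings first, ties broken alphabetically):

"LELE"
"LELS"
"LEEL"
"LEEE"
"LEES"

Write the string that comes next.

LESL

Treat LEES as a base-3 numeral over the given alphabet and add one, carrying through any trailing S's.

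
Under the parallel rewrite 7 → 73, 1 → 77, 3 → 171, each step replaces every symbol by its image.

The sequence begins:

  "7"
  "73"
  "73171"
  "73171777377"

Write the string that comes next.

Apply φ to 73171777377 symbol by symbol: 7→73, 3→171, 1→77, 7→73, 1→77, 7→73, 7→73, 7→73, 3→171, 7→73, 7→73; joined: 73 171 77 73 77 73 73 73 171 73 73.

731717773777373731717373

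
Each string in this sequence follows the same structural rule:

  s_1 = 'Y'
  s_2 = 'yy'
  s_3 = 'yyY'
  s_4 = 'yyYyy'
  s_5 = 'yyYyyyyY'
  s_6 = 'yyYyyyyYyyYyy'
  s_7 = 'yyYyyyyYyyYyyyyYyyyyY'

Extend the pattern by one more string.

yyYyyyyYyyYyyyyYyyyyYyyYyyyyYyyYyy

Each term (from the third on) is the previous term followed by the one before it: term 3 = yy·Y = yyY.
So term 8 is yyYyyyyYyyYyyyyYyyyyY·yyYyyyyYyyYyy.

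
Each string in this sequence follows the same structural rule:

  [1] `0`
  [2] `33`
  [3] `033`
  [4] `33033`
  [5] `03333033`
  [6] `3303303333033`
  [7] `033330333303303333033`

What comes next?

3303303333033033330333303303333033

From term 3 onward, concatenate the second-to-last term with the last: 0·33 = 033, 33·033 = 33033, …
Continuing: 3303303333033 · 033330333303303333033 gives term 8.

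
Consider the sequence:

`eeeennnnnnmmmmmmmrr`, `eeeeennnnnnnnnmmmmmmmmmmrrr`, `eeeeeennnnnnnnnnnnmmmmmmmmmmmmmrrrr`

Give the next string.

eeeeeeennnnnnnnnnnnnnnmmmmmmmmmmmmmmmmrrrrr

Each string has the form e^{n+2} n^{3n} m^{3n+1} r^{n}, where the shown terms are n = 2, 3, 4.
At n = 5 the blocks have lengths 7, 15, 16, 5.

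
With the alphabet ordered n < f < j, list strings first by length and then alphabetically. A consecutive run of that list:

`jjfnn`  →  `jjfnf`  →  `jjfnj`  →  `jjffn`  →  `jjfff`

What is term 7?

jjfjn

Advancing 2 positions from jjfff through jjfff → jjffj reaches term 7.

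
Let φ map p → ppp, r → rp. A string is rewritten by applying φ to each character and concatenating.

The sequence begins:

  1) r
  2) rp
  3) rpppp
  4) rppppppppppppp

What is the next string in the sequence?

rpppppppppppppppppppppppppppppppppppppppp

Replace each of the 14 characters of rppppppppppppp in place — rp ppp ppp ppp ppp ppp ppp ppp ppp ppp ppp ppp ppp ppp — and concatenate.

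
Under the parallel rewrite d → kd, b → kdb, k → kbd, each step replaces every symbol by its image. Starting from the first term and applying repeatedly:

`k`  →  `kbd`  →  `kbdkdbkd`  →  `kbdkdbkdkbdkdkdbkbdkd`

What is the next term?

kbdkdbkdkbdkdkdbkbdkdkbdkdbkdkbdkdkbdkdkdbkbdkdbkdkbdkd

Applying the rule to each of the 21 symbols of kbdkdbkdkbdkdkdbkbdkd gives the pieces kbd kdb kd kbd kd kdb kbd kd kbd kdb kd kbd kd kbd kd kdb kbd kdb kd kbd kd, which concatenate to the answer.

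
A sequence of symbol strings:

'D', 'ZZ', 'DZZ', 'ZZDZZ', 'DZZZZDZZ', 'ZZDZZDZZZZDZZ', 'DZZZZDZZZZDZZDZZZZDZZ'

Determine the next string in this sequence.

From term 3 onward, concatenate the second-to-last term with the last: D·ZZ = DZZ, ZZ·DZZ = ZZDZZ, …
So term 8 is ZZDZZDZZZZDZZ·DZZZZDZZZZDZZDZZZZDZZ.

ZZDZZDZZZZDZZDZZZZDZZZZDZZDZZZZDZZ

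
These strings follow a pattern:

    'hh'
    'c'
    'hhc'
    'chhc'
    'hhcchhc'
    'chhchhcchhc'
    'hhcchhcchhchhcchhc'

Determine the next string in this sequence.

chhchhcchhchhcchhcchhchhcchhc

From term 3 onward, concatenate the second-to-last term with the last: hh·c = hhc, c·hhc = chhc, …
Continuing: chhchhcchhc · hhcchhcchhchhcchhc gives term 8.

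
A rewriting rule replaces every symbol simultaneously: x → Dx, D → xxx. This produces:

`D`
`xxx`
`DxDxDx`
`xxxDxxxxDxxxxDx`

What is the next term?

DxDxDxxxxDxDxDxDxxxxDxDxDxDxxxxDx

φ(xxxDxxxxDxxxxDx) expands symbol-by-symbol to Dx Dx Dx xxx Dx Dx Dx Dx xxx Dx Dx Dx Dx xxx Dx; joining the 15 pieces gives the next term.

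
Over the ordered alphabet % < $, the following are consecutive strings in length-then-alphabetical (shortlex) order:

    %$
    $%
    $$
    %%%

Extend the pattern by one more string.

%%$

The successor of %%% increments the rightmost position that isn't already $ and resets every position after it to %.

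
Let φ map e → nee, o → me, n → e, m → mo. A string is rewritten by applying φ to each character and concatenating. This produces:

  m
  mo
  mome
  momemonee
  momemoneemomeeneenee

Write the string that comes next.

Rewriting the 20 symbols of momemoneemomeeneenee one by one yields mo me mo nee mo me e nee nee mo me mo nee nee e nee nee e nee nee; concatenated:

momemoneemomeeneeneemomemoneeneeeneeneeeneenee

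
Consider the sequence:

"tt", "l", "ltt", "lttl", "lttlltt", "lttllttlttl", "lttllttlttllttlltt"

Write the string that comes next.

From term 3 onward, concatenate the last term with the second-to-last: l·tt = ltt, ltt·l = lttl, …
So term 8 is lttllttlttllttlltt·lttllttlttl.

lttllttlttllttllttlttllttlttl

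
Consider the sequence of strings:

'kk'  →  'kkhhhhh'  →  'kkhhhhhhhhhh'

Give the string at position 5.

kkhhhhhhhhhhhhhhhhhhhh

Every step adds hhhhh to the end: s(k+1) = s(k)·hhhhh.
From kkhhhhhhhhhh, 2 further steps: kkhhhhhhhhhh → kkhhhhhhhhhhhhhhh → (answer).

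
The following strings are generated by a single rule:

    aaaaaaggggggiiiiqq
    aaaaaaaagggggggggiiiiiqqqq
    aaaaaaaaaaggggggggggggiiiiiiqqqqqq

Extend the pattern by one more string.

Term n consists of 2n+2 a's, followed by 3n g's, followed by n+2 i's, followed by 2n-2 q's, where the shown terms are n = 2, 3, 4.
For the next term, n = 5, so the run lengths are 12, 15, 7, 8.

aaaaaaaaaaaagggggggggggggggiiiiiiiqqqqqqqq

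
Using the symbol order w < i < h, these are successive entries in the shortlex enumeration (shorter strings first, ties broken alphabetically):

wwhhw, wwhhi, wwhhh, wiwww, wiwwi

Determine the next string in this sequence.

Find the rightmost character of wiwwi below h, bump it to the next letter, and reset everything to its right to w.

wiwwh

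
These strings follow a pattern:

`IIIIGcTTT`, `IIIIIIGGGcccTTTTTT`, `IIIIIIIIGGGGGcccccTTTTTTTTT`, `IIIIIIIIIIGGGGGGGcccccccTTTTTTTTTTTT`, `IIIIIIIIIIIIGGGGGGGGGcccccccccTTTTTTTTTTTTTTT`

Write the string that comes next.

IIIIIIIIIIIIIIGGGGGGGGGGGcccccccccccTTTTTTTTTTTTTTTTTT

Each string has the form I^{2n+2} G^{2n-1} c^{2n-1} T^{3n} (n = 1, 2, …).
At n = 6 the blocks have lengths 14, 11, 11, 18.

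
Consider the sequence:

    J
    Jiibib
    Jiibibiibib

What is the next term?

The strings grow by a fixed suffix iibib each time.
One more step from Jiibibiibib gives the answer.

Jiibibiibibiibib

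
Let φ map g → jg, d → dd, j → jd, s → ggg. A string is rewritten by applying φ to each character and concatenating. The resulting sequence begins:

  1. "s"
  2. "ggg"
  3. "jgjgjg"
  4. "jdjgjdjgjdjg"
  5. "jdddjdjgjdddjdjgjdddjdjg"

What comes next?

jdddddddjdddjdjgjdddddddjdddjdjgjdddddddjdddjdjg

φ(jdddjdjgjdddjdjgjdddjdjg) expands symbol-by-symbol to jd dd dd dd jd dd jd jg jd dd dd dd jd dd jd jg jd dd dd dd jd dd jd jg; joining the 24 pieces gives the next term.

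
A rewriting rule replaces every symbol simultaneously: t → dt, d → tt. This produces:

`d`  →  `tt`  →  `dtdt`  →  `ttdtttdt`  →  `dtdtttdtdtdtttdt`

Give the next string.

φ(dtdtttdtdtdtttdt) expands symbol-by-symbol to tt dt tt dt dt dt tt dt tt dt tt dt dt dt tt dt; joining the 16 pieces gives the next term.

ttdtttdtdtdtttdtttdtttdtdtdtttdt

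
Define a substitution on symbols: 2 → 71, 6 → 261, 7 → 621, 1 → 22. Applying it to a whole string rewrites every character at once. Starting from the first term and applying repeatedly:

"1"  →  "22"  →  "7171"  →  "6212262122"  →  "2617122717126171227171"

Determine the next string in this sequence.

Rewriting the 22 symbols of 2617122717126171227171 one by one yields 71 261 22 621 22 71 71 621 22 621 22 71 261 22 621 22 71 71 621 22 621 22; concatenated:

7126122621227171621226212271261226212271716212262122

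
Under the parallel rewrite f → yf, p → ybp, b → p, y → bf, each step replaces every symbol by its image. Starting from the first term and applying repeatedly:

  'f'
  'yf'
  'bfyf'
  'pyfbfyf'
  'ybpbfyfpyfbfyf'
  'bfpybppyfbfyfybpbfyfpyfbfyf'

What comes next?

pyfybpbfpybpybpbfyfpyfbfyfbfpybppyfbfyfybpbfyfpyfbfyf

Applying the rule to each of the 27 symbols of bfpybppyfbfyfybpbfyfpyfbfyf gives the pieces p yf ybp bf p ybp ybp bf yf p yf bf yf bf p ybp p yf bf yf ybp bf yf p yf bf yf, which concatenate to the answer.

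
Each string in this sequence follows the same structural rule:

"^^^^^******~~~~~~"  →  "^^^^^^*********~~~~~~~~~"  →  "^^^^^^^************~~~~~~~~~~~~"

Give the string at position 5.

Reading off run lengths: ^ runs 5, 6, 7; * runs 6, 9, 12; ~ runs 6, 9, 12 — each is linear in n, where the shown terms are n = 2, 3, 4.
At n = 6 the blocks have lengths 9, 18, 18.

^^^^^^^^^******************~~~~~~~~~~~~~~~~~~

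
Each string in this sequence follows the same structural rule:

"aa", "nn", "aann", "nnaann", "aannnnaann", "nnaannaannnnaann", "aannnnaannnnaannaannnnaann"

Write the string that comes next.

This is a Fibonacci-style word recurrence s(k) = s(k−2)·s(k−1): e.g. aa·nn = aann.
The next term joins nnaannaannnnaann and aannnnaannnnaannaannnnaann.

nnaannaannnnaannaannnnaannnnaannaannnnaann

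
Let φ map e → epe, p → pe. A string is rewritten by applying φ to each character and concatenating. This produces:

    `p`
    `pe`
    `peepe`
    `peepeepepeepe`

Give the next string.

Replace each of the 13 characters of peepeepepeepe in place — pe epe epe pe epe epe pe epe pe epe epe pe epe — and concatenate.

peepeepepeepeepepeepepeepeepepeepe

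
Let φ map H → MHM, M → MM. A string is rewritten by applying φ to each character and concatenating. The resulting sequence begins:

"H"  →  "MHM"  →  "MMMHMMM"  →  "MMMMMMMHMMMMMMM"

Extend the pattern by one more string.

Rewriting the 15 symbols of MMMMMMMHMMMMMMM one by one yields MM MM MM MM MM MM MM MHM MM MM MM MM MM MM MM; concatenated:

MMMMMMMMMMMMMMMHMMMMMMMMMMMMMMM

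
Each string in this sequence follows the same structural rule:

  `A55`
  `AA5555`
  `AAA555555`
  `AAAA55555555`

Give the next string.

AAAAA5555555555

Each string has the form A^{n} 5^{2n} (n = 1, 2, …).
For the next term, n = 5, so the run lengths are 5, 10.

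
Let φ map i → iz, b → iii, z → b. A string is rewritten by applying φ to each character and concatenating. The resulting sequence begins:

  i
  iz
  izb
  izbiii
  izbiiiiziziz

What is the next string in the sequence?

izbiiiizizizizbizbizb

Expanding izbiiiiziziz: i→iz, z→b, b→iii, i→iz, i→iz, i→iz, i→iz, z→b, i→iz, z→b, i→iz, z→b. Concatenated: iz b iii iz iz iz iz b iz b iz b.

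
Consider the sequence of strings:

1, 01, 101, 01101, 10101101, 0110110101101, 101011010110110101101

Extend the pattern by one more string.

0110110101101101011010110110101101

From term 3 onward, concatenate the second-to-last term with the last: 1·01 = 101, 01·101 = 01101, …
Continuing: 0110110101101 · 101011010110110101101 gives term 8.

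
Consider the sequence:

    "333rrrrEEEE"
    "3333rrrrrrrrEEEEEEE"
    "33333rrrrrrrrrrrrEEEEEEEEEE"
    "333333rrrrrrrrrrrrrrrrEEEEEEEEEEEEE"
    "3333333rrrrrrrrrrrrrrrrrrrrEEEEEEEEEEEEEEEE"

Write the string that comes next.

33333333rrrrrrrrrrrrrrrrrrrrrrrrEEEEEEEEEEEEEEEEEEE

The n-th term is n+2 3's then 4n r's then 3n+1 E's (n = 1, 2, …).
For the next term, n = 6, so the run lengths are 8, 24, 19.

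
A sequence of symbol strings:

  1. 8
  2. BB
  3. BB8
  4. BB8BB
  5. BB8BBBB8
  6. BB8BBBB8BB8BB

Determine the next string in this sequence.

Each term (from the third on) is the previous term followed by the one before it: term 3 = BB·8 = BB8.
The next term joins BB8BBBB8BB8BB and BB8BBBB8.

BB8BBBB8BB8BBBB8BBBB8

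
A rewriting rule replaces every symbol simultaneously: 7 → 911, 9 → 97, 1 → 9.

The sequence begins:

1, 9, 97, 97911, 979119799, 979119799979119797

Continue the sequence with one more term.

Rewriting the 18 symbols of 979119799979119797 one by one yields 97 911 97 9 9 97 911 97 97 97 911 97 9 9 97 911 97 911; concatenated:

9791197999791197979791197999791197911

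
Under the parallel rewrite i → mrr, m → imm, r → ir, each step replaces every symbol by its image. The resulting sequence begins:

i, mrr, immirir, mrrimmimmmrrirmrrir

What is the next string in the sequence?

φ(mrrimmimmmrrirmrrir) expands symbol-by-symbol to imm ir ir mrr imm imm mrr imm imm imm ir ir mrr ir imm ir ir mrr ir; joining the 19 pieces gives the next term.

immirirmrrimmimmmrrimmimmimmirirmrririmmirirmrrir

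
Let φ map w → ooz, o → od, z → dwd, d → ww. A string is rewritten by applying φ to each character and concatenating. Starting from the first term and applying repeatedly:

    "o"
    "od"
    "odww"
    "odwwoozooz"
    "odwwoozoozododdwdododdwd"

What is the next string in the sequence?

odwwoozoozododdwdododdwdodwwodwwwwoozwwodwwodwwwwoozww

Replace each of the 24 characters of odwwoozoozododdwdododdwd in place — od ww ooz ooz od od dwd od od dwd od ww od ww ww ooz ww od ww od ww ww ooz ww — and concatenate.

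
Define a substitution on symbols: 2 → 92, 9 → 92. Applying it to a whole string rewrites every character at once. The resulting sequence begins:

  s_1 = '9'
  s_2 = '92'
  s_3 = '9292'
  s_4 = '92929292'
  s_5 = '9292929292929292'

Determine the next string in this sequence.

Rewriting the 16 symbols of 9292929292929292 one by one yields 92 92 92 92 92 92 92 92 92 92 92 92 92 92 92 92; concatenated:

92929292929292929292929292929292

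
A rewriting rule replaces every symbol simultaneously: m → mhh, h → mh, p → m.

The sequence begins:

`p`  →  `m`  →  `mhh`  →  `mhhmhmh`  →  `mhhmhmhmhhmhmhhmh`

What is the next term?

mhhmhmhmhhmhmhhmhmhhmhmhmhhmhmhhmhmhmhhmh

φ(mhhmhmhmhhmhmhhmh) expands symbol-by-symbol to mhh mh mh mhh mh mhh mh mhh mh mh mhh mh mhh mh mh mhh mh; joining the 17 pieces gives the next term.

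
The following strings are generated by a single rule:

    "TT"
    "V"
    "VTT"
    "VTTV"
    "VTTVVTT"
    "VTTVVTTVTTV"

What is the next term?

From term 3 onward, concatenate the last term with the second-to-last: V·TT = VTT, VTT·V = VTTV, …
Continuing: VTTVVTTVTTV · VTTVVTT gives term 7.

VTTVVTTVTTVVTTVVTT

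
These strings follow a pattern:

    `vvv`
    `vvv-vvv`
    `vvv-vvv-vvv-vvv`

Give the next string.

Every step duplicates the string with '-' between the halves.
Doubling vvv-vvv-vvv-vvv with '-' between the halves:

vvv-vvv-vvv-vvv-vvv-vvv-vvv-vvv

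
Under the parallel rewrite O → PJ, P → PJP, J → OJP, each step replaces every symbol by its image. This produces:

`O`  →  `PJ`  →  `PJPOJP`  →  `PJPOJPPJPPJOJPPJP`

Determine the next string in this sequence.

PJPOJPPJPPJOJPPJPPJPOJPPJPPJPOJPPJOJPPJPPJPOJPPJP

Replace each of the 17 characters of PJPOJPPJPPJOJPPJP in place — PJP OJP PJP PJ OJP PJP PJP OJP PJP PJP OJP PJ OJP PJP PJP OJP PJP — and concatenate.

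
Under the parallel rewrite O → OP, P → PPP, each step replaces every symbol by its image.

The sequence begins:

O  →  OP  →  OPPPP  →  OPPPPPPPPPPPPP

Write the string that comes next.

φ(OPPPPPPPPPPPPP) expands symbol-by-symbol to OP PPP PPP PPP PPP PPP PPP PPP PPP PPP PPP PPP PPP PPP; joining the 14 pieces gives the next term.

OPPPPPPPPPPPPPPPPPPPPPPPPPPPPPPPPPPPPPPPP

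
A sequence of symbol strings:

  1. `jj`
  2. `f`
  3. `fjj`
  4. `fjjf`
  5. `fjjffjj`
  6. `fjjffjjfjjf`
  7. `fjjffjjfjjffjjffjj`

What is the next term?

From term 3 onward, concatenate the last term with the second-to-last: f·jj = fjj, fjj·f = fjjf, …
So term 8 is fjjffjjfjjffjjffjj·fjjffjjfjjf.

fjjffjjfjjffjjffjjfjjffjjfjjf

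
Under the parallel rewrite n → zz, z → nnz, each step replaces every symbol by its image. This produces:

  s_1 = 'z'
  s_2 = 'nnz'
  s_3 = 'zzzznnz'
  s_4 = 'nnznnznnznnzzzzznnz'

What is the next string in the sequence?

Rewriting the 19 symbols of nnznnznnznnzzzzznnz one by one yields zz zz nnz zz zz nnz zz zz nnz zz zz nnz nnz nnz nnz nnz zz zz nnz; concatenated:

zzzznnzzzzznnzzzzznnzzzzznnznnznnznnznnzzzzznnz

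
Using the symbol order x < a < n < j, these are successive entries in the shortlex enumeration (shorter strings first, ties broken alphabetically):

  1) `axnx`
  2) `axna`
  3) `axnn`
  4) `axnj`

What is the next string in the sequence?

The successor of axnj increments the rightmost position that isn't already j and resets every position after it to x.

axjx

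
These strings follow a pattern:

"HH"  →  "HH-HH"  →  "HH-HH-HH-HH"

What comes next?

s(k+1) = s(k)·-·s(k) — each term doubles the last with '-' between the halves.
One more doubling of HH-HH-HH-HH gives the answer.

HH-HH-HH-HH-HH-HH-HH-HH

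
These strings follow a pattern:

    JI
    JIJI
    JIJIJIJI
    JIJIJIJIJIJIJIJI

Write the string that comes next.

s(k+1) = s(k)·s(k) — each term doubles the last.
One more doubling of JIJIJIJIJIJIJIJI gives the answer.

JIJIJIJIJIJIJIJIJIJIJIJIJIJIJIJI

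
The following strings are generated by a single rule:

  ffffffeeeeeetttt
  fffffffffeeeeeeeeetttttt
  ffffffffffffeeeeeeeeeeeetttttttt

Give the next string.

fffffffffffffffeeeeeeeeeeeeeeetttttttttt

The n-th term is 3n f's then 3n e's then 2n t's, where the shown terms are n = 2, 3, 4.
For the next term, n = 5, so the run lengths are 15, 15, 10.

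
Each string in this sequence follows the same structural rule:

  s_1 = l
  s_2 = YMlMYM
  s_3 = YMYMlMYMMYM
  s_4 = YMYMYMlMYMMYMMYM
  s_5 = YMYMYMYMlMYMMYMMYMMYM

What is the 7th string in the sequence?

Each term wraps the previous one in YM on the left and MYM on the right.
From YMYMYMYMlMYMMYMMYMMYM, 2 further steps: YMYMYMYMlMYMMYMMYMMYM → YMYMYMYMYMlMYMMYMMYMMYMMYM → (answer).

YMYMYMYMYMYMlMYMMYMMYMMYMMYMMYM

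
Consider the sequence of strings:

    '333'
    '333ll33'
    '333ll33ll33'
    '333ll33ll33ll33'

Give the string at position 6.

The strings grow by a fixed suffix ll33 each time.
From 333ll33ll33ll33, 2 further steps: 333ll33ll33ll33 → 333ll33ll33ll33ll33 → (answer).

333ll33ll33ll33ll33ll33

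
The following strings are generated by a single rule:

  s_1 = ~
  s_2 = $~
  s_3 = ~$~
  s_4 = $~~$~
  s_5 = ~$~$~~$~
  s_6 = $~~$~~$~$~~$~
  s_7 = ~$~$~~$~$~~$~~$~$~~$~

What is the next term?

$~~$~~$~$~~$~~$~$~~$~$~~$~~$~$~~$~

From term 3 onward, concatenate the second-to-last term with the last: ~·$~ = ~$~, $~·~$~ = $~~$~, …
Continuing: $~~$~~$~$~~$~ · ~$~$~~$~$~~$~~$~$~~$~ gives term 8.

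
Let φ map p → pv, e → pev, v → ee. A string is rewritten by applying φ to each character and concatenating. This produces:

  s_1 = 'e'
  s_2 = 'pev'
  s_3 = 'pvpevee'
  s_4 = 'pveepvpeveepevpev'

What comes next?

φ(pveepvpeveepevpev) expands symbol-by-symbol to pv ee pev pev pv ee pv pev ee pev pev pv pev ee pv pev ee; joining the 17 pieces gives the next term.

pveepevpevpveepvpeveepevpevpvpeveepvpevee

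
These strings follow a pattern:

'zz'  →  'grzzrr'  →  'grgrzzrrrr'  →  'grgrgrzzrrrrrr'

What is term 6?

s(k+1) = gr·s(k)·rr, so each term gains gr as a prefix and rr as a suffix.
From grgrgrzzrrrrrr, 2 further steps: grgrgrzzrrrrrr → grgrgrgrzzrrrrrrrr → (answer).

grgrgrgrgrzzrrrrrrrrrr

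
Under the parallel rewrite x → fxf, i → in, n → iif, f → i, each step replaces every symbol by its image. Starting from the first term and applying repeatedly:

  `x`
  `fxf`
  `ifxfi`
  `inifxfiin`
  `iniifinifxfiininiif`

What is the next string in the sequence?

φ(iniifinifxfiininiif) expands symbol-by-symbol to in iif in in i in iif in i fxf i in in iif in iif in in i; joining the 19 pieces gives the next term.

iniifininiiniifinifxfiininiifiniifinini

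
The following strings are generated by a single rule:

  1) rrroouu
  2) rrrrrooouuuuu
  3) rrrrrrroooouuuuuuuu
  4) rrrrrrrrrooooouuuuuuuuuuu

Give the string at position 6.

The n-th term is 2n+1 r's then n+1 o's then 3n-1 u's (n = 1, 2, …).
At n = 6 the blocks have lengths 13, 7, 17.

rrrrrrrrrrrrrooooooouuuuuuuuuuuuuuuuu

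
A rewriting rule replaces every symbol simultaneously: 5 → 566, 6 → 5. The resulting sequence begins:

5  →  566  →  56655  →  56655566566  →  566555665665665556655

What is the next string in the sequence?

5665556656656655566555665556656656655566566

φ(566555665665665556655) expands symbol-by-symbol to 566 5 5 566 566 566 5 5 566 5 5 566 5 5 566 566 566 5 5 566 566; joining the 21 pieces gives the next term.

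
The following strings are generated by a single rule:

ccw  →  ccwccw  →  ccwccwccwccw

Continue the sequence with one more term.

Each string is two copies of the previous one concatenated.
Doubling ccwccwccwccw:

ccwccwccwccwccwccwccwccw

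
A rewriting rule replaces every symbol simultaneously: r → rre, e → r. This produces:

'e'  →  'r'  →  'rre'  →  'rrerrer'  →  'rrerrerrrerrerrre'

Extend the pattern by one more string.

Rewriting the 17 symbols of rrerrerrrerrerrre one by one yields rre rre r rre rre r rre rre rre r rre rre r rre rre rre r; concatenated:

rrerrerrrerrerrrerrerrerrrerrerrrerrerrer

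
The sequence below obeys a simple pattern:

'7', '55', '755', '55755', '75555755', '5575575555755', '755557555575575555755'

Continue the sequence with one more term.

5575575555755755557555575575555755

Each term (from the third on) is the two preceding terms concatenated in order: term 3 = 7·55 = 755.
So term 8 is 5575575555755·755557555575575555755.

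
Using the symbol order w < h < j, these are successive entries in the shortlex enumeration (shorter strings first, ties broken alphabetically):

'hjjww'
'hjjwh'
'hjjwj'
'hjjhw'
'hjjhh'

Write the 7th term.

hjjjw

Continuing the enumeration 2 steps past hjjhh: hjjhh → hjjhj → (answer).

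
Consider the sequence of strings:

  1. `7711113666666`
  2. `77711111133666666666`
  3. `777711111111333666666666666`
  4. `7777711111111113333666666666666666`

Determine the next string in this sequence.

77777711111111111133333666666666666666666

The n-th term is n 7's then 2n 1's then n-1 3's then 3n 6's, where the shown terms are n = 2, 3, 4, 5.
At n = 6 the blocks have lengths 6, 12, 5, 18.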